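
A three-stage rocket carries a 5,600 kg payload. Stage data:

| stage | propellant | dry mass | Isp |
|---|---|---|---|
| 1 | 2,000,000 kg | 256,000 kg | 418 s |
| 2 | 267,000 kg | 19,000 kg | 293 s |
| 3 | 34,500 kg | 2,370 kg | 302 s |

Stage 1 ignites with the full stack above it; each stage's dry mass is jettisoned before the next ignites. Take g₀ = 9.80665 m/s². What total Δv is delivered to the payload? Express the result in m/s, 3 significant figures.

Δv ≈ 15900 m/s

Ignition mass of stage 1 = 2,000,000+256,000 + 267,000+19,000 + 34,500+2,370 + 5,600 = 2,584,470 kg.
Stage 1: m₀ = 2,584,470 kg, m_f = 2,584,470 − 2,000,000 = 584,470 kg; Δv = 418×9.80665×ln(4.422) = 4099.2×1.4866 ≈ 6094 m/s.
Stage 2: m₀ = 328,470 kg, m_f = 328,470 − 267,000 = 61,470 kg; Δv = 293×9.80665×ln(5.344) = 2873.3×1.6759 ≈ 4815 m/s.
Stage 3: m₀ = 42,470 kg, m_f = 42,470 − 34,500 = 7,970 kg; Δv = 302×9.80665×ln(5.329) = 2961.6×1.6731 ≈ 4955 m/s.
Total Δv = 6094 + 4815 + 4955 = 15864 m/s.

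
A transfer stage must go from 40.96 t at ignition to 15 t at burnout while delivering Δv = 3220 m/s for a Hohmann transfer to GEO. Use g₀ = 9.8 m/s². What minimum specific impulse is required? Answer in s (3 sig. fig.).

ln(m₀/m_f) = ln(40960/15000) = ln(2.731) = 1.0045.
v_e = Δv / ln(m₀/m_f) = 3220 / 1.0045 = 3205.4 m/s.
Isp = v_e / g₀ = 3205.4 / 9.8 = 327.1 s.

Isp ≈ 327 s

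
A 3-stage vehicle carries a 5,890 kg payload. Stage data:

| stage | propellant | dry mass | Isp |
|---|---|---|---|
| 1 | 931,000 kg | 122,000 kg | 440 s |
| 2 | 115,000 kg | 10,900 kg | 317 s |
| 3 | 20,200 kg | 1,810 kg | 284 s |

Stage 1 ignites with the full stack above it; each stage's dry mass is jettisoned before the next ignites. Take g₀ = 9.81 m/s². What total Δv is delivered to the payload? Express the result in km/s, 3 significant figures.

Δv ≈ 14.2 km/s

Ignition mass of stage 1 = 931,000+122,000 + 115,000+10,900 + 20,200+1,810 + 5,890 = 1,206,800 kg.
Stage 1: m₀ = 1,206,800 kg, m_f = 1,206,800 − 931,000 = 275,800 kg; Δv = 440×9.81×ln(4.376) = 4316.4×1.4761 ≈ 6371 m/s.
Stage 2: m₀ = 153,800 kg, m_f = 153,800 − 115,000 = 38,800 kg; Δv = 317×9.81×ln(3.964) = 3109.8×1.3772 ≈ 4283 m/s.
Stage 3: m₀ = 27,900 kg, m_f = 27,900 − 20,200 = 7,700 kg; Δv = 284×9.81×ln(3.623) = 2786.0×1.2874 ≈ 3587 m/s.
Total Δv = 6371 + 4283 + 3587 = 14241 m/s.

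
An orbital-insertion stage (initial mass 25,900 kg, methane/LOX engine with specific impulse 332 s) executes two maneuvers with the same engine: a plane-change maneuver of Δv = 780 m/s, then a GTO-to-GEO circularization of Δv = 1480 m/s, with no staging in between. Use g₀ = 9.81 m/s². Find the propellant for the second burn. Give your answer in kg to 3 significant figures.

propellant for the second burn ≈ 7440 kg

v_e = Isp · g₀ = 332 × 9.81 = 3256.9 m/s.
After the first burn: m = 25900 × exp(−780/3256.9) = 25900 × 0.78703 = 20,384.1 kg.
After the second burn: m = 20,384.1 × exp(−1480/3256.9) = 20,384.1 × 0.63482 = 12,940.2 kg.
Second-burn propellant = 20,384.1 − 12,940.2 = 7,443.9 kg.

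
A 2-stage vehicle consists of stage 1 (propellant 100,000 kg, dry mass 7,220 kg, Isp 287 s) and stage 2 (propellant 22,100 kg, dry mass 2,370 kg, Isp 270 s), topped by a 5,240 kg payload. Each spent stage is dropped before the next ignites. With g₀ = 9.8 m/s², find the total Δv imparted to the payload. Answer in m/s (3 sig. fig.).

Δv ≈ 7290 m/s

Ignition mass of stage 1 = 100,000+7,220 + 22,100+2,370 + 5,240 = 136,930 kg.
Stage 1: m₀ = 136,930 kg, m_f = 136,930 − 100,000 = 36,930 kg; Δv = 287×9.8×ln(3.708) = 2812.6×1.3104 ≈ 3686 m/s.
Stage 2: m₀ = 29,710 kg, m_f = 29,710 − 22,100 = 7,610 kg; Δv = 270×9.8×ln(3.904) = 2646.0×1.3620 ≈ 3604 m/s.
Total Δv = 3686 + 3604 = 7290 m/s.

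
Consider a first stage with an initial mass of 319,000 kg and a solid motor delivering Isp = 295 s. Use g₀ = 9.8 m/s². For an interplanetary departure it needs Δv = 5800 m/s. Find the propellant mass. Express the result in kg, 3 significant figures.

v_e = Isp · g₀ = 295 × 9.8 = 2891.0 m/s.
Using Δv = v_e ln(m₀/m_f): m₀/m_f = exp(Δv / v_e) = exp(5800 / 2891.0) = exp(2.0062) = 7.4352.
m_f = 319,000 / 7.4352 = 42,904 kg, so propellant = m₀ − m_f = 319,000 − 42,904 = 276,096 kg.

propellant mass ≈ 276000 kg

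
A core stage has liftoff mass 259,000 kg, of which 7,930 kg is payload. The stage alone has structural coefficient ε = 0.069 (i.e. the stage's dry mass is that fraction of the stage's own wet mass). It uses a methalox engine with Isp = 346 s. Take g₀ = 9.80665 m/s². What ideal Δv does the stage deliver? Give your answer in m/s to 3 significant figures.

Stage wet mass = m₀ − payload = 259,000 − 7,930 = 251,070 kg.
Stage dry mass = ε × stage wet mass = 0.069 × 251,070 = 17,323.8 kg.
Burnout mass m_f = stage dry + payload = 17,323.8 + 7,930 = 25,253.8 kg.
v_e = Isp · g₀ = 346 × 9.80665 = 3393.1 m/s.
Using Δv = v_e ln(m₀/m_f): Δv = v_e · ln(259,000/25,253.8) = 3393.1 × ln(10.26) = 3393.1 × 2.3279 ≈ 7899 m/s.

Δv ≈ 7900 m/s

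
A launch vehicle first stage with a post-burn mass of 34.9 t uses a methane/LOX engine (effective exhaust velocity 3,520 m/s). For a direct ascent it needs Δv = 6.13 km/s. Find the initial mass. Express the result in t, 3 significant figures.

Using Δv = v_e ln(m₀/m_f): m₀/m_f = exp(Δv / v_e) = exp(6130 / 3520.0) = exp(1.7415) = 5.7058.
m₀ = m_f × 5.7058 = 34.9 × 5.7058 = 199.132 t.

initial mass ≈ 199 t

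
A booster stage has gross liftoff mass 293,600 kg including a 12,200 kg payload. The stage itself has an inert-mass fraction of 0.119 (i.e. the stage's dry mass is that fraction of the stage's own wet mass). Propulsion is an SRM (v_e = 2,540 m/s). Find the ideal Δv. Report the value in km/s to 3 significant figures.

Δv ≈ 4.73 km/s

Stage wet mass = m₀ − payload = 293,600 − 12,200 = 281,400 kg.
Stage dry mass = ε × stage wet mass = 0.119 × 281,400 = 33,486.6 kg.
Burnout mass m_f = stage dry + payload = 33,486.6 + 12,200 = 45,686.6 kg.
Δv = v_e · ln(293,600/45,686.6) = 2540.0 × ln(6.426) = 2540.0 × 1.8604 ≈ 4725 m/s.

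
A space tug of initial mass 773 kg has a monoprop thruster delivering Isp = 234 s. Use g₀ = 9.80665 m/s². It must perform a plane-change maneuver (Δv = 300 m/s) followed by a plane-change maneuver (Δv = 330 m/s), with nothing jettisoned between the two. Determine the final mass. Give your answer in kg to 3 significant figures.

final mass ≈ 587 kg

v_e = Isp · g₀ = 234 × 9.80665 = 2294.8 m/s.
After the first burn: m = 773 × exp(−300/2294.8) = 773 × 0.87745 = 678.269 kg.
After the second burn: m = 678.269 × exp(−330/2294.8) = 678.269 × 0.86606 = 587.422 kg.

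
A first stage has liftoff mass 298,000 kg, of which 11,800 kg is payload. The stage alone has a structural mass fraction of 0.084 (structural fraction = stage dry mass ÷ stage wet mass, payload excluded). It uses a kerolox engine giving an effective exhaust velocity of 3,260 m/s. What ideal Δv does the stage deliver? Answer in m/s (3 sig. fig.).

Stage wet mass = m₀ − payload = 298,000 − 11,800 = 286,200 kg.
Stage dry mass = ε × stage wet mass = 0.084 × 286,200 = 24,040.8 kg.
Burnout mass m_f = stage dry + payload = 24,040.8 + 11,800 = 35,840.8 kg.
Rocket equation: Δv = v_e · ln(298,000/35,840.8) = 3260.0 × ln(8.315) = 3260.0 × 2.1180 ≈ 6905 m/s.

Δv ≈ 6900 m/s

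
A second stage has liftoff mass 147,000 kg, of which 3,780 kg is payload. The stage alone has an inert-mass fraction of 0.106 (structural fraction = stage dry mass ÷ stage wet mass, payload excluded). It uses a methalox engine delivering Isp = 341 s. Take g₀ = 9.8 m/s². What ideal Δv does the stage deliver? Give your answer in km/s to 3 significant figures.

Stage wet mass = m₀ − payload = 147,000 − 3,780 = 143,220 kg.
Stage dry mass = ε × stage wet mass = 0.106 × 143,220 = 15,181.3 kg.
Burnout mass m_f = stage dry + payload = 15,181.3 + 3,780 = 18,961.3 kg.
v_e = Isp · g₀ = 341 × 9.8 = 3341.8 m/s.
From the ideal rocket equation, Δv = v_e · ln(147,000/18,961.3) = 3341.8 × ln(7.753) = 3341.8 × 2.0480 ≈ 6844 m/s.

Δv ≈ 6.84 km/s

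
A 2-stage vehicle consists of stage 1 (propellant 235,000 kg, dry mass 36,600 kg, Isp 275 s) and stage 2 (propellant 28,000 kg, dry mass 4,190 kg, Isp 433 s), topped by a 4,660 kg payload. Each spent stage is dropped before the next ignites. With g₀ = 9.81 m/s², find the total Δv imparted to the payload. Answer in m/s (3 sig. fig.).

Ignition mass of stage 1 = 235,000+36,600 + 28,000+4,190 + 4,660 = 308,450 kg.
Stage 1: m₀ = 308,450 kg, m_f = 308,450 − 235,000 = 73,450 kg; Δv = 275×9.81×ln(4.199) = 2697.8×1.4350 ≈ 3871 m/s.
Stage 2: m₀ = 36,850 kg, m_f = 36,850 − 28,000 = 8,850 kg; Δv = 433×9.81×ln(4.164) = 4247.7×1.4264 ≈ 6059 m/s.
Total Δv = 3871 + 6059 = 9930 m/s.

Δv ≈ 9930 m/s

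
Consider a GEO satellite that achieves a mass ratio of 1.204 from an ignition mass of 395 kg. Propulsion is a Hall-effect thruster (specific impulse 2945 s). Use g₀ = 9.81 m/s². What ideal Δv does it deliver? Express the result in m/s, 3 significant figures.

v_e = Isp · g₀ = 2945 × 9.81 = 28890.5 m/s.
Δv = v_e · ln(1.204) = 28890.5 × 0.1856 ≈ 5363.5 m/s.

Δv ≈ 5360 m/s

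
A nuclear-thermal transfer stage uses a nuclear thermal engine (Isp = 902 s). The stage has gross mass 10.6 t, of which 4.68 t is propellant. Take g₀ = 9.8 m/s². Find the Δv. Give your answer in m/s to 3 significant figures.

v_e = Isp · g₀ = 902 × 9.8 = 8839.6 m/s.
m_f = m₀ − m_prop = 10.6 − 4.68 = 5.92 t.
Δv = v_e · ln(m₀/m_f) = 8839.6 × ln(1.791) = 8839.6 × 0.5825 ≈ 5149.2 m/s.

Δv ≈ 5150 m/s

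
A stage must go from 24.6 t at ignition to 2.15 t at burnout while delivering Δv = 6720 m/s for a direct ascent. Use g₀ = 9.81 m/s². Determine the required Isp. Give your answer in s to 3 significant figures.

Isp ≈ 281 s

ln(m₀/m_f) = ln(24600/2150) = ln(11.44) = 2.4373.
Rocket equation: v_e = Δv / ln(m₀/m_f) = 6720 / 2.4373 = 2757.2 m/s.
Isp = v_e / g₀ = 2757.2 / 9.81 = 281.1 s.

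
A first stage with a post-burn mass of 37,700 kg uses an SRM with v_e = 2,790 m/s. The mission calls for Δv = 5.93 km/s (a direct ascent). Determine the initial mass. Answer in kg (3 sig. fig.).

initial mass ≈ 316000 kg

Rocket equation: m₀/m_f = exp(Δv / v_e) = exp(5930 / 2790.0) = exp(2.1254) = 8.3766.
m₀ = m_f × 8.3766 = 37,700 × 8.3766 = 315,798 kg.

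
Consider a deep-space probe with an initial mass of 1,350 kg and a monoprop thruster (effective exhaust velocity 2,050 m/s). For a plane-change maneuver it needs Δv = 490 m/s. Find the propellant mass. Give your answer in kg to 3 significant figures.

propellant mass ≈ 287 kg

By the Tsiolkovsky rocket equation, m₀/m_f = exp(Δv / v_e) = exp(490 / 2050.0) = exp(0.2390) = 1.2700.
m_f = 1,350 / 1.2700 = 1,062.99 kg, so propellant = m₀ − m_f = 1,350 − 1,062.99 = 287.01 kg.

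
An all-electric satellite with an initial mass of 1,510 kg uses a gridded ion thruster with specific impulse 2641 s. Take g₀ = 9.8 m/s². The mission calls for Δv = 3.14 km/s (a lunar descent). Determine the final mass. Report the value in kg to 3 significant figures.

final mass ≈ 1340 kg

v_e = Isp · g₀ = 2641 × 9.8 = 25881.8 m/s.
m₀/m_f = exp(Δv / v_e) = exp(3140 / 25881.8) = exp(0.1213) = 1.1290.
m_f = m₀ / 1.1290 = 1,510 / 1.1290 = 1,337.47 kg.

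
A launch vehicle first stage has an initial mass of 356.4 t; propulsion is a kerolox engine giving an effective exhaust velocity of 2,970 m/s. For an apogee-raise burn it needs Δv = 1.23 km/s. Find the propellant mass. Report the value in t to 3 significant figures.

m₀/m_f = exp(Δv / v_e) = exp(1230 / 2970.0) = exp(0.4141) = 1.5131.
m_f = 356.4 / 1.5131 = 235.543 t, so propellant = m₀ − m_f = 356.4 − 235.543 = 120.857 t.

propellant mass ≈ 121 t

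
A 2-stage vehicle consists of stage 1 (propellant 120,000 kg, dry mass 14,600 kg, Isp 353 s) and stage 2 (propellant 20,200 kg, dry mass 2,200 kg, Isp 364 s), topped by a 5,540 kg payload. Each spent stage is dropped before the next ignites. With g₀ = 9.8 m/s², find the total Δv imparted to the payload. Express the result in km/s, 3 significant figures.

Δv ≈ 9.22 km/s

Ignition mass of stage 1 = 120,000+14,600 + 20,200+2,200 + 5,540 = 162,540 kg.
Stage 1: m₀ = 162,540 kg, m_f = 162,540 − 120,000 = 42,540 kg; Δv = 353×9.8×ln(3.821) = 3459.4×1.3405 ≈ 4637 m/s.
Stage 2: m₀ = 27,940 kg, m_f = 27,940 − 20,200 = 7,740 kg; Δv = 364×9.8×ln(3.61) = 3567.2×1.2837 ≈ 4579 m/s.
Total Δv = 4637 + 4579 = 9216 m/s.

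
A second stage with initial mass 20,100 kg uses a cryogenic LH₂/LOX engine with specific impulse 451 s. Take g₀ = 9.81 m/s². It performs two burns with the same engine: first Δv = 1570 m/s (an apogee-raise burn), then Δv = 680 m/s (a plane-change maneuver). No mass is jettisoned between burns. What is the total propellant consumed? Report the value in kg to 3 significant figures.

v_e = Isp · g₀ = 451 × 9.81 = 4424.3 m/s.
After the first burn: m = 20100 × exp(−1570/4424.3) = 20100 × 0.70127 = 14,095.5 kg.
After the second burn: m = 14,095.5 × exp(−680/4424.3) = 14,095.5 × 0.85753 = 12,087.3 kg.
Total propellant = m₀ − m_final = 20100 − 12,087.3 = 8,012.7 kg.

total propellant consumed ≈ 8010 kg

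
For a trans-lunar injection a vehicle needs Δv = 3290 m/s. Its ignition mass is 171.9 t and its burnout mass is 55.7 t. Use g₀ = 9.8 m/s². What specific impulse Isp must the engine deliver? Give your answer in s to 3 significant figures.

ln(m₀/m_f) = ln(171900/55700) = ln(3.086) = 1.1269.
By the Tsiolkovsky rocket equation, v_e = Δv / ln(m₀/m_f) = 3290 / 1.1269 = 2919.4 m/s.
Isp = v_e / g₀ = 2919.4 / 9.8 = 297.9 s.

Isp ≈ 298 s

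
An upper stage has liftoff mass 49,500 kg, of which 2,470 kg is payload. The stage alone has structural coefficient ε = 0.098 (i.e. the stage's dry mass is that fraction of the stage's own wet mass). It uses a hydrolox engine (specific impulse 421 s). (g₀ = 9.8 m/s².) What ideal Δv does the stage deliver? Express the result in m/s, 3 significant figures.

Stage wet mass = m₀ − payload = 49,500 − 2,470 = 47,030 kg.
Stage dry mass = ε × stage wet mass = 0.098 × 47,030 = 4,608.94 kg.
Burnout mass m_f = stage dry + payload = 4,608.94 + 2,470 = 7,078.94 kg.
v_e = Isp · g₀ = 421 × 9.8 = 4125.8 m/s.
Δv = v_e · ln(49,500/7,078.94) = 4125.8 × ln(6.993) = 4125.8 × 1.9448 ≈ 8024 m/s.

Δv ≈ 8020 m/s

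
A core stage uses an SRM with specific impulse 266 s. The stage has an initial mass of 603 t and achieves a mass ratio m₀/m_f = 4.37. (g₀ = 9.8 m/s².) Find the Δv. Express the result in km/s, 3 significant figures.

Δv ≈ 3.84 km/s

v_e = Isp · g₀ = 266 × 9.8 = 2606.8 m/s.
Rocket equation: Δv = v_e · ln(4.37) = 2606.8 × 1.4748 ≈ 3844.4 m/s.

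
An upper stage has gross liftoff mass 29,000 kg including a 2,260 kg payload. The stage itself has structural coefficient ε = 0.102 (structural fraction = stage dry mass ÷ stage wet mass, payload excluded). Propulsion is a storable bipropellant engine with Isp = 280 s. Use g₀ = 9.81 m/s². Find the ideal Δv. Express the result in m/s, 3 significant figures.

Δv ≈ 4840 m/s

Stage wet mass = m₀ − payload = 29,000 − 2,260 = 26,740 kg.
Stage dry mass = ε × stage wet mass = 0.102 × 26,740 = 2,727.48 kg.
Burnout mass m_f = stage dry + payload = 2,727.48 + 2,260 = 4,987.48 kg.
v_e = Isp · g₀ = 280 × 9.81 = 2746.8 m/s.
Δv = v_e · ln(29,000/4,987.48) = 2746.8 × ln(5.815) = 2746.8 × 1.7604 ≈ 4835 m/s.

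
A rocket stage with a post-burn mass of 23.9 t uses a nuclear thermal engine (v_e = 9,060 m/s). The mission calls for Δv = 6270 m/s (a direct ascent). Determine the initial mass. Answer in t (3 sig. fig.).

initial mass ≈ 47.7 t

From the ideal rocket equation, m₀/m_f = exp(Δv / v_e) = exp(6270 / 9060.0) = exp(0.6921) = 1.9978.
m₀ = m_f × 1.9978 = 23.9 × 1.9978 = 47.7474 t.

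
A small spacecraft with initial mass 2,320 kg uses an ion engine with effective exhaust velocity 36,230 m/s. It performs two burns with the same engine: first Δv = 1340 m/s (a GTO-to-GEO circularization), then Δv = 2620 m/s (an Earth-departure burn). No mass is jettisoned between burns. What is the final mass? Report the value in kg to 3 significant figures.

final mass ≈ 2080 kg

After the first burn: m = 2320 × exp(−1340/36230.0) = 2320 × 0.96369 = 2,235.76 kg.
After the second burn: m = 2,235.76 × exp(−2620/36230.0) = 2,235.76 × 0.93024 = 2,079.79 kg.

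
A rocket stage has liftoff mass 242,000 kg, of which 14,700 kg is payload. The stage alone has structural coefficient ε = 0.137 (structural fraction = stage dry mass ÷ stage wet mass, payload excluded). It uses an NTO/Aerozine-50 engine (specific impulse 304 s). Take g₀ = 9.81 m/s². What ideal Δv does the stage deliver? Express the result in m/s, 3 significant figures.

Stage wet mass = m₀ − payload = 242,000 − 14,700 = 227,300 kg.
Stage dry mass = ε × stage wet mass = 0.137 × 227,300 = 31,140.1 kg.
Burnout mass m_f = stage dry + payload = 31,140.1 + 14,700 = 45,840.1 kg.
v_e = Isp · g₀ = 304 × 9.81 = 2982.2 m/s.
Δv = v_e · ln(242,000/45,840.1) = 2982.2 × ln(5.279) = 2982.2 × 1.6638 ≈ 4962 m/s.

Δv ≈ 4960 m/s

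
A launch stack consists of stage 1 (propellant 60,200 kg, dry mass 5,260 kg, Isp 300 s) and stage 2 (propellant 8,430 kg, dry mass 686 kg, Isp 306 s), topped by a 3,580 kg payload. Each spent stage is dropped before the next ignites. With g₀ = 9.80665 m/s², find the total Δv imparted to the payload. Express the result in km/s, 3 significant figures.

Δv ≈ 7.60 km/s

Ignition mass of stage 1 = 60,200+5,260 + 8,430+686 + 3,580 = 78,156 kg.
Stage 1: m₀ = 78,156 kg, m_f = 78,156 − 60,200 = 17,956 kg; Δv = 300×9.80665×ln(4.353) = 2942.0×1.4708 ≈ 4327 m/s.
Stage 2: m₀ = 12,696 kg, m_f = 12,696 − 8,430 = 4,266 kg; Δv = 306×9.80665×ln(2.976) = 3000.8×1.0906 ≈ 3273 m/s.
Total Δv = 4327 + 3273 = 7600 m/s.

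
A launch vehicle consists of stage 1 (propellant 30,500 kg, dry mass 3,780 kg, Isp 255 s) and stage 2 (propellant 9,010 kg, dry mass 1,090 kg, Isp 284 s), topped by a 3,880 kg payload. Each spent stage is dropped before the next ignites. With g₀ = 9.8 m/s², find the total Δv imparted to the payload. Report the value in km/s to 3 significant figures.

Δv ≈ 5.38 km/s

Ignition mass of stage 1 = 30,500+3,780 + 9,010+1,090 + 3,880 = 48,260 kg.
Stage 1: m₀ = 48,260 kg, m_f = 48,260 − 30,500 = 17,760 kg; Δv = 255×9.8×ln(2.717) = 2499.0×0.9997 ≈ 2498 m/s.
Stage 2: m₀ = 13,980 kg, m_f = 13,980 − 9,010 = 4,970 kg; Δv = 284×9.8×ln(2.813) = 2783.2×1.0342 ≈ 2878 m/s.
Total Δv = 2498 + 2878 = 5376 m/s.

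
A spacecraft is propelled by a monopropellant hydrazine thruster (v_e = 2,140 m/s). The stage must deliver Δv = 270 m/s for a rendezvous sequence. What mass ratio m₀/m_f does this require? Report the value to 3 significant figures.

mass ratio ≈ 1.13

Rocket equation: m₀/m_f = exp(Δv / v_e) = exp(270 / 2140.0) = exp(0.1262) = 1.1345.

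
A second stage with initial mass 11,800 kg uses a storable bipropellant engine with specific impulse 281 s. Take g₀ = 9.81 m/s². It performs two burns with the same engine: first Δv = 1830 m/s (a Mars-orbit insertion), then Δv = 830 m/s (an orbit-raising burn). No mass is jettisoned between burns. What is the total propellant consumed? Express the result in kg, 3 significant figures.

v_e = Isp · g₀ = 281 × 9.81 = 2756.6 m/s.
After the first burn: m = 11800 × exp(−1830/2756.6) = 11800 × 0.51486 = 6,075.35 kg.
After the second burn: m = 6,075.35 × exp(−830/2756.6) = 6,075.35 × 0.74001 = 4,495.82 kg.
Total propellant = m₀ − m_final = 11800 − 4,495.82 = 7,304.18 kg.

total propellant consumed ≈ 7300 kg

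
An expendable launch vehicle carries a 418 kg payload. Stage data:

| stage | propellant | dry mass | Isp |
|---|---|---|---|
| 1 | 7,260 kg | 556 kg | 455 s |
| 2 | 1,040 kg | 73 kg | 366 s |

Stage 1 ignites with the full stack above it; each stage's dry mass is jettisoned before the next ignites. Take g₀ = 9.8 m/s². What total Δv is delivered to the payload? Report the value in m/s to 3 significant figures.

Ignition mass of stage 1 = 7,260+556 + 1,040+73 + 418 = 9,347 kg.
Stage 1: m₀ = 9,347 kg, m_f = 9,347 − 7,260 = 2,087 kg; Δv = 455×9.8×ln(4.479) = 4459.0×1.4993 ≈ 6686 m/s.
Stage 2: m₀ = 1,531 kg, m_f = 1,531 − 1,040 = 491 kg; Δv = 366×9.8×ln(3.118) = 3586.8×1.1372 ≈ 4079 m/s.
Total Δv = 6686 + 4079 = 10765 m/s.

Δv ≈ 10800 m/s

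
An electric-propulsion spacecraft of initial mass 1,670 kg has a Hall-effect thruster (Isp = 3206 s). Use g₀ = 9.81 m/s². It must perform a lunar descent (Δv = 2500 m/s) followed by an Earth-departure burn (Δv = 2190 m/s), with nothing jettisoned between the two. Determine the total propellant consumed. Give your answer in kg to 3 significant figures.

total propellant consumed ≈ 231 kg

v_e = Isp · g₀ = 3206 × 9.81 = 31450.9 m/s.
After the first burn: m = 1670 × exp(−2500/31450.9) = 1670 × 0.92359 = 1,542.4 kg.
After the second burn: m = 1,542.4 × exp(−2190/31450.9) = 1,542.4 × 0.93274 = 1,438.66 kg.
Total propellant = m₀ − m_final = 1670 − 1,438.66 = 231.34 kg.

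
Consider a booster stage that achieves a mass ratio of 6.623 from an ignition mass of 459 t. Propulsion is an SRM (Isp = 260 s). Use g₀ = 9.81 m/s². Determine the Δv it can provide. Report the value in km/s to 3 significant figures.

Δv ≈ 4.82 km/s

v_e = Isp · g₀ = 260 × 9.81 = 2550.6 m/s.
By the Tsiolkovsky rocket equation, Δv = v_e · ln(6.623) = 2550.6 × 1.8905 ≈ 4822.0 m/s.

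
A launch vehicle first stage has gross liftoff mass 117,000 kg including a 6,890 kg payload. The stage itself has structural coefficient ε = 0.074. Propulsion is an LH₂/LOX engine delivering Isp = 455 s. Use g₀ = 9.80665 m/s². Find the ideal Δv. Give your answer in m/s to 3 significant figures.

Stage wet mass = m₀ − payload = 117,000 − 6,890 = 110,110 kg.
Stage dry mass = ε × stage wet mass = 0.074 × 110,110 = 8,148.14 kg.
Burnout mass m_f = stage dry + payload = 8,148.14 + 6,890 = 15,038.14 kg.
v_e = Isp · g₀ = 455 × 9.80665 = 4462.0 m/s.
By the Tsiolkovsky rocket equation, Δv = v_e · ln(117,000/15,038.14) = 4462.0 × ln(7.78) = 4462.0 × 2.0516 ≈ 9154 m/s.

Δv ≈ 9150 m/s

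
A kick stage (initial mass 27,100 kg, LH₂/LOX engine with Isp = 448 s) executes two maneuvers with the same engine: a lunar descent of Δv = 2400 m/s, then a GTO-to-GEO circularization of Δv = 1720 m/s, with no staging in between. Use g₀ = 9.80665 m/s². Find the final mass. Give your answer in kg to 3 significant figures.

final mass ≈ 10600 kg

v_e = Isp · g₀ = 448 × 9.80665 = 4393.4 m/s.
After the first burn: m = 27100 × exp(−2400/4393.4) = 27100 × 0.57910 = 15,693.6 kg.
After the second burn: m = 15,693.6 × exp(−1720/4393.4) = 15,693.6 × 0.67604 = 10,609.5 kg.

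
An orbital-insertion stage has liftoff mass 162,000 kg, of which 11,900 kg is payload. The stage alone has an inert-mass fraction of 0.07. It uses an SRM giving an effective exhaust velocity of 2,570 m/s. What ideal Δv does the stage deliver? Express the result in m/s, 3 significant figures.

Δv ≈ 5080 m/s

Stage wet mass = m₀ − payload = 162,000 − 11,900 = 150,100 kg.
Stage dry mass = ε × stage wet mass = 0.07 × 150,100 = 10,507 kg.
Burnout mass m_f = stage dry + payload = 10,507 + 11,900 = 22,407 kg.
Δv = v_e · ln(162,000/22,407) = 2570.0 × ln(7.23) = 2570.0 × 1.9782 ≈ 5084 m/s.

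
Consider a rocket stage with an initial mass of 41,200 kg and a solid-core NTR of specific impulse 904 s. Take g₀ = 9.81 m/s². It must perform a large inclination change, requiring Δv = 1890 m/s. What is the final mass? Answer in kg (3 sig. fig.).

v_e = Isp · g₀ = 904 × 9.81 = 8868.2 m/s.
m₀/m_f = exp(Δv / v_e) = exp(1890 / 8868.2) = exp(0.2131) = 1.2375.
m_f = m₀ / 1.2375 = 41,200 / 1.2375 = 33,292.9 kg.

final mass ≈ 33300 kg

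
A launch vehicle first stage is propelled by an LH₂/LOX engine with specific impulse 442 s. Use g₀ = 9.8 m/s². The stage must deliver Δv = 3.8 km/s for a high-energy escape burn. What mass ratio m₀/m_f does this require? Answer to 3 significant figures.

mass ratio ≈ 2.40

v_e = Isp · g₀ = 442 × 9.8 = 4331.6 m/s.
m₀/m_f = exp(Δv / v_e) = exp(3800 / 4331.6) = exp(0.8773) = 2.4043.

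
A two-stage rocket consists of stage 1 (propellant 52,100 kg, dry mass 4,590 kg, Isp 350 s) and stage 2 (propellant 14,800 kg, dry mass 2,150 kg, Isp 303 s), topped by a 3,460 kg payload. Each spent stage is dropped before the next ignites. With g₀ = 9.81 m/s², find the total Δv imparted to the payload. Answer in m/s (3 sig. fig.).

Ignition mass of stage 1 = 52,100+4,590 + 14,800+2,150 + 3,460 = 77,100 kg.
Stage 1: m₀ = 77,100 kg, m_f = 77,100 − 52,100 = 25,000 kg; Δv = 350×9.81×ln(3.084) = 3433.5×1.1262 ≈ 3867 m/s.
Stage 2: m₀ = 20,410 kg, m_f = 20,410 − 14,800 = 5,610 kg; Δv = 303×9.81×ln(3.638) = 2972.4×1.2915 ≈ 3839 m/s.
Total Δv = 3867 + 3839 = 7706 m/s.

Δv ≈ 7710 m/s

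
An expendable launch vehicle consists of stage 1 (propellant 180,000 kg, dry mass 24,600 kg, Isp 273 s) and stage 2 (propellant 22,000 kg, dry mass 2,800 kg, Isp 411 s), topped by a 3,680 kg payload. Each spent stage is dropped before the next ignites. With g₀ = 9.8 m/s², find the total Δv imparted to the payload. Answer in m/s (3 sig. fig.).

Δv ≈ 9920 m/s

Ignition mass of stage 1 = 180,000+24,600 + 22,000+2,800 + 3,680 = 233,080 kg.
Stage 1: m₀ = 233,080 kg, m_f = 233,080 − 180,000 = 53,080 kg; Δv = 273×9.8×ln(4.391) = 2675.4×1.4796 ≈ 3958 m/s.
Stage 2: m₀ = 28,480 kg, m_f = 28,480 − 22,000 = 6,480 kg; Δv = 411×9.8×ln(4.395) = 4027.8×1.4805 ≈ 5963 m/s.
Total Δv = 3958 + 5963 = 9921 m/s.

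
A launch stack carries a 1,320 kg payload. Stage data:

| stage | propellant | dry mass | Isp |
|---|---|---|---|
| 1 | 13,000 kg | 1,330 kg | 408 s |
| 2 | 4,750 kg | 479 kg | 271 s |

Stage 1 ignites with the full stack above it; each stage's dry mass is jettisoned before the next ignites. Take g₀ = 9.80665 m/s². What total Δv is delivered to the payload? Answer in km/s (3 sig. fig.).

Δv ≈ 7.33 km/s

Ignition mass of stage 1 = 13,000+1,330 + 4,750+479 + 1,320 = 20,879 kg.
Stage 1: m₀ = 20,879 kg, m_f = 20,879 − 13,000 = 7,879 kg; Δv = 408×9.80665×ln(2.65) = 4001.1×0.9745 ≈ 3899 m/s.
Stage 2: m₀ = 6,549 kg, m_f = 6,549 − 4,750 = 1,799 kg; Δv = 271×9.80665×ln(3.64) = 2657.6×1.2921 ≈ 3434 m/s.
Total Δv = 3899 + 3434 = 7333 m/s.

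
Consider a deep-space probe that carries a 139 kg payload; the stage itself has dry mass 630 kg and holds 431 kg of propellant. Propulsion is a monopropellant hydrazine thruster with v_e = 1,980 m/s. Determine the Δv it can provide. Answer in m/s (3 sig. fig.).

Δv ≈ 881 m/s

m₀ = payload + dry + propellant = 139 + 630 + 431 = 1,200 kg.
m_f = payload + dry = 139 + 630 = 769 kg.
Δv = v_e · ln(m₀/m_f) = 1980.0 × ln(1.56) = 1980.0 × 0.4450 ≈ 881.1 m/s.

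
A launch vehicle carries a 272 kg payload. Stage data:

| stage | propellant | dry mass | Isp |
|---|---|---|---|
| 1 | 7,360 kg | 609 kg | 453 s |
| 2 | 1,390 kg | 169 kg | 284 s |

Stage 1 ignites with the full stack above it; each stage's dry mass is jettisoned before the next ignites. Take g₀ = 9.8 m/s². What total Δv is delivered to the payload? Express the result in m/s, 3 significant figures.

Ignition mass of stage 1 = 7,360+609 + 1,390+169 + 272 = 9,800 kg.
Stage 1: m₀ = 9,800 kg, m_f = 9,800 − 7,360 = 2,440 kg; Δv = 453×9.8×ln(4.016) = 4439.4×1.3904 ≈ 6172 m/s.
Stage 2: m₀ = 1,831 kg, m_f = 1,831 − 1,390 = 441 kg; Δv = 284×9.8×ln(4.152) = 2783.2×1.4236 ≈ 3962 m/s.
Total Δv = 6172 + 3962 = 10134 m/s.

Δv ≈ 10100 m/s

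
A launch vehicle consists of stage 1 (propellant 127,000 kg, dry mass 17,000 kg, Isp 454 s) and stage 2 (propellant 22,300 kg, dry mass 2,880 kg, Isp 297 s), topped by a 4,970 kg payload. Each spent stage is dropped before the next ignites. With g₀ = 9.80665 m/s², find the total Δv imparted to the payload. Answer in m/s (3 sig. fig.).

Ignition mass of stage 1 = 127,000+17,000 + 22,300+2,880 + 4,970 = 174,150 kg.
Stage 1: m₀ = 174,150 kg, m_f = 174,150 − 127,000 = 47,150 kg; Δv = 454×9.80665×ln(3.694) = 4452.2×1.3066 ≈ 5817 m/s.
Stage 2: m₀ = 30,150 kg, m_f = 30,150 − 22,300 = 7,850 kg; Δv = 297×9.80665×ln(3.841) = 2912.6×1.3457 ≈ 3919 m/s.
Total Δv = 5817 + 3919 = 9736 m/s.

Δv ≈ 9740 m/s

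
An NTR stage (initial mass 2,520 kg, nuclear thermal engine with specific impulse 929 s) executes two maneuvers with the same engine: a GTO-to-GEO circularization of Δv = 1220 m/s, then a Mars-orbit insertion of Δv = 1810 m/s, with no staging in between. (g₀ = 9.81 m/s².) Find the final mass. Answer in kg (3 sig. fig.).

final mass ≈ 1810 kg

v_e = Isp · g₀ = 929 × 9.81 = 9113.5 m/s.
After the first burn: m = 2520 × exp(−1220/9113.5) = 2520 × 0.87471 = 2,204.27 kg.
After the second burn: m = 2,204.27 × exp(−1810/9113.5) = 2,204.27 × 0.81987 = 1,807.21 kg.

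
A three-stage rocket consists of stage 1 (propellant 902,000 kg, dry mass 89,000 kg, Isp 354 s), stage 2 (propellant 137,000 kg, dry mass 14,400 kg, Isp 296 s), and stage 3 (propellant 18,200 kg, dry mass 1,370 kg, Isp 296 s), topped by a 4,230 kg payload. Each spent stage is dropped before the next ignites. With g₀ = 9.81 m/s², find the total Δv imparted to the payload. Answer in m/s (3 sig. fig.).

Ignition mass of stage 1 = 902,000+89,000 + 137,000+14,400 + 18,200+1,370 + 4,230 = 1,166,200 kg.
Stage 1: m₀ = 1,166,200 kg, m_f = 1,166,200 − 902,000 = 264,200 kg; Δv = 354×9.81×ln(4.414) = 3472.7×1.4848 ≈ 5156 m/s.
Stage 2: m₀ = 175,200 kg, m_f = 175,200 − 137,000 = 38,200 kg; Δv = 296×9.81×ln(4.586) = 2903.8×1.5231 ≈ 4423 m/s.
Stage 3: m₀ = 23,800 kg, m_f = 23,800 − 18,200 = 5,600 kg; Δv = 296×9.81×ln(4.25) = 2903.8×1.4469 ≈ 4202 m/s.
Total Δv = 5156 + 4423 + 4202 = 13781 m/s.

Δv ≈ 13800 m/s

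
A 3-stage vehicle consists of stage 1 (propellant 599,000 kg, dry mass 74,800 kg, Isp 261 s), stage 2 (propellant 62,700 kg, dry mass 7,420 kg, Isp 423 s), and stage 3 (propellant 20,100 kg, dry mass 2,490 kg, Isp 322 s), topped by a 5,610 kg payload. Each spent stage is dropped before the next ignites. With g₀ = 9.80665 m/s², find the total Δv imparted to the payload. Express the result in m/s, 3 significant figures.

Δv ≈ 12000 m/s

Ignition mass of stage 1 = 599,000+74,800 + 62,700+7,420 + 20,100+2,490 + 5,610 = 772,120 kg.
Stage 1: m₀ = 772,120 kg, m_f = 772,120 − 599,000 = 173,120 kg; Δv = 261×9.80665×ln(4.46) = 2559.5×1.4952 ≈ 3827 m/s.
Stage 2: m₀ = 98,320 kg, m_f = 98,320 − 62,700 = 35,620 kg; Δv = 423×9.80665×ln(2.76) = 4148.2×1.0153 ≈ 4212 m/s.
Stage 3: m₀ = 28,200 kg, m_f = 28,200 − 20,100 = 8,100 kg; Δv = 322×9.80665×ln(3.481) = 3157.7×1.2475 ≈ 3939 m/s.
Total Δv = 3827 + 4212 + 3939 = 11978 m/s.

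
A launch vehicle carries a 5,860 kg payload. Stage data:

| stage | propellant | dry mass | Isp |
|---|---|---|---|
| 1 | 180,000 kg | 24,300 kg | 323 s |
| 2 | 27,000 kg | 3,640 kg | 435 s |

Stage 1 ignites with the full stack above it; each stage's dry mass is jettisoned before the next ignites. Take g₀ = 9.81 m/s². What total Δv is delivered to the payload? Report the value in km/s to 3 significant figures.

Ignition mass of stage 1 = 180,000+24,300 + 27,000+3,640 + 5,860 = 240,800 kg.
Stage 1: m₀ = 240,800 kg, m_f = 240,800 − 180,000 = 60,800 kg; Δv = 323×9.81×ln(3.961) = 3168.6×1.3764 ≈ 4361 m/s.
Stage 2: m₀ = 36,500 kg, m_f = 36,500 − 27,000 = 9,500 kg; Δv = 435×9.81×ln(3.842) = 4267.4×1.3460 ≈ 5744 m/s.
Total Δv = 4361 + 5744 = 10105 m/s.

Δv ≈ 10.1 km/s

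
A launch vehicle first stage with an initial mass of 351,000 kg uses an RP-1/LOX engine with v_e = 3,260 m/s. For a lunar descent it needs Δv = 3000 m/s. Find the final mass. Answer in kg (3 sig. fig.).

final mass ≈ 140000 kg

m₀/m_f = exp(Δv / v_e) = exp(3000 / 3260.0) = exp(0.9202) = 2.5099.
m_f = m₀ / 2.5099 = 351,000 / 2.5099 = 139,846 kg.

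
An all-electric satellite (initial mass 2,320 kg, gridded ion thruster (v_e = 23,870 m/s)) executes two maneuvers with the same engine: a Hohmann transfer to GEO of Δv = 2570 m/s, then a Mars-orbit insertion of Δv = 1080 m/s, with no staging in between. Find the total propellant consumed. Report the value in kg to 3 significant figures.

total propellant consumed ≈ 329 kg

After the first burn: m = 2320 × exp(−2570/23870.0) = 2320 × 0.89793 = 2,083.2 kg.
After the second burn: m = 2,083.2 × exp(−1080/23870.0) = 2,083.2 × 0.95576 = 1,991.04 kg.
Total propellant = m₀ − m_final = 2320 − 1,991.04 = 328.96 kg.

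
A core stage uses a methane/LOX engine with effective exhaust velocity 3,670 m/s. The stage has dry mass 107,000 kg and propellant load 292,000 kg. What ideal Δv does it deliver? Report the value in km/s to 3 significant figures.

m₀ = m_dry + m_prop = 107,000 + 292,000 = 399,000 kg.
Rocket equation: Δv = v_e · ln(m₀/m_f) = 3670.0 × ln(3.729) = 3670.0 × 1.3161 ≈ 4830.2 m/s.

Δv ≈ 4.83 km/s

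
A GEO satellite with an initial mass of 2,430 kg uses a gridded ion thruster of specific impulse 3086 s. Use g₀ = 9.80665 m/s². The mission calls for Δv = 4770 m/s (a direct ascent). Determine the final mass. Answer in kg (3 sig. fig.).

v_e = Isp · g₀ = 3086 × 9.80665 = 30263.3 m/s.
From the ideal rocket equation, m₀/m_f = exp(Δv / v_e) = exp(4770 / 30263.3) = exp(0.1576) = 1.1707.
m_f = m₀ / 1.1707 = 2,430 / 1.1707 = 2,075.68 kg.

final mass ≈ 2080 kg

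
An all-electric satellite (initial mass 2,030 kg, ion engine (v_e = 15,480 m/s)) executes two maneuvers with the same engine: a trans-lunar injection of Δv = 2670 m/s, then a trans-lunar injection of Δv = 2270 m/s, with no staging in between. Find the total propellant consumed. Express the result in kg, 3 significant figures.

total propellant consumed ≈ 555 kg

After the first burn: m = 2030 × exp(−2670/15480.0) = 2030 × 0.84157 = 1,708.39 kg.
After the second burn: m = 1,708.39 × exp(−2270/15480.0) = 1,708.39 × 0.86360 = 1,475.37 kg.
Total propellant = m₀ − m_final = 2030 − 1,475.37 = 554.63 kg.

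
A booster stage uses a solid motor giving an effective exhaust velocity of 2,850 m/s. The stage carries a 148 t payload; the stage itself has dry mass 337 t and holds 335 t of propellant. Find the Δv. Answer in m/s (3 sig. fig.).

Δv ≈ 1500 m/s

m₀ = payload + dry + propellant = 148 + 337 + 335 = 820 t.
m_f = payload + dry = 148 + 337 = 485 t.
Δv = v_e · ln(m₀/m_f) = 2850.0 × ln(1.691) = 2850.0 × 0.5252 ≈ 1496.7 m/s.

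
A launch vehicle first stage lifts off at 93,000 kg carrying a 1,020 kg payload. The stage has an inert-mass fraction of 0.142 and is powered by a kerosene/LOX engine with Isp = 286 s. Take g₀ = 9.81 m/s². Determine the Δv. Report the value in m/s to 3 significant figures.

Δv ≈ 5300 m/s

Stage wet mass = m₀ − payload = 93,000 − 1,020 = 91,980 kg.
Stage dry mass = ε × stage wet mass = 0.142 × 91,980 = 13,061.2 kg.
Burnout mass m_f = stage dry + payload = 13,061.2 + 1,020 = 14,081.2 kg.
v_e = Isp · g₀ = 286 × 9.81 = 2805.7 m/s.
By the Tsiolkovsky rocket equation, Δv = v_e · ln(93,000/14,081.2) = 2805.7 × ln(6.605) = 2805.7 × 1.8878 ≈ 5296 m/s.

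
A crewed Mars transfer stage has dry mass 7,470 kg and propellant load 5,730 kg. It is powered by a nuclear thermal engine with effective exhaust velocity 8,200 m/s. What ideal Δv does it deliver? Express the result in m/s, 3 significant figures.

m₀ = m_dry + m_prop = 7,470 + 5,730 = 13,200 kg.
By the Tsiolkovsky rocket equation, Δv = v_e · ln(m₀/m_f) = 8200.0 × ln(1.767) = 8200.0 × 0.5693 ≈ 4668.4 m/s.

Δv ≈ 4670 m/s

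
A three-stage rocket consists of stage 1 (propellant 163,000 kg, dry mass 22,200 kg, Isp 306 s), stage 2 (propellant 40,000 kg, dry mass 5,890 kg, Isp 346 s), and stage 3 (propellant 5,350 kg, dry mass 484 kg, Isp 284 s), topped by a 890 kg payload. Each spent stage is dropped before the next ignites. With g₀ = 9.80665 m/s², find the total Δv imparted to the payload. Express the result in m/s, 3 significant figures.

Δv ≈ 12700 m/s

Ignition mass of stage 1 = 163,000+22,200 + 40,000+5,890 + 5,350+484 + 890 = 237,814 kg.
Stage 1: m₀ = 237,814 kg, m_f = 237,814 − 163,000 = 74,814 kg; Δv = 306×9.80665×ln(3.179) = 3000.8×1.1565 ≈ 3470 m/s.
Stage 2: m₀ = 52,614 kg, m_f = 52,614 − 40,000 = 12,614 kg; Δv = 346×9.80665×ln(4.171) = 3393.1×1.4282 ≈ 4846 m/s.
Stage 3: m₀ = 6,724 kg, m_f = 6,724 − 5,350 = 1,374 kg; Δv = 284×9.80665×ln(4.894) = 2785.1×1.5880 ≈ 4423 m/s.
Total Δv = 3470 + 4846 + 4423 = 12739 m/s.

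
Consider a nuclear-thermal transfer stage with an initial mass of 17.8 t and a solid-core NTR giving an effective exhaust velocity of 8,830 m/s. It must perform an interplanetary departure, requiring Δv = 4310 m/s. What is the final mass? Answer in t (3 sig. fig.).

m₀/m_f = exp(Δv / v_e) = exp(4310 / 8830.0) = exp(0.4881) = 1.6292.
m_f = m₀ / 1.6292 = 17.8 / 1.6292 = 10.9256 t.

final mass ≈ 10.9 t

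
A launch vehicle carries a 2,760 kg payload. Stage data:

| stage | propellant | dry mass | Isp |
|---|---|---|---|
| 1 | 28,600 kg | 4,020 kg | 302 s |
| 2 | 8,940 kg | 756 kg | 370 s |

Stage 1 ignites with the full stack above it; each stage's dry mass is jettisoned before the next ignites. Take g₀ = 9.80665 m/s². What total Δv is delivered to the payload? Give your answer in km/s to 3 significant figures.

Ignition mass of stage 1 = 28,600+4,020 + 8,940+756 + 2,760 = 45,076 kg.
Stage 1: m₀ = 45,076 kg, m_f = 45,076 − 28,600 = 16,476 kg; Δv = 302×9.80665×ln(2.736) = 2961.6×1.0064 ≈ 2981 m/s.
Stage 2: m₀ = 12,456 kg, m_f = 12,456 − 8,940 = 3,516 kg; Δv = 370×9.80665×ln(3.543) = 3628.5×1.2649 ≈ 4590 m/s.
Total Δv = 2981 + 4590 = 7571 m/s.

Δv ≈ 7.57 km/s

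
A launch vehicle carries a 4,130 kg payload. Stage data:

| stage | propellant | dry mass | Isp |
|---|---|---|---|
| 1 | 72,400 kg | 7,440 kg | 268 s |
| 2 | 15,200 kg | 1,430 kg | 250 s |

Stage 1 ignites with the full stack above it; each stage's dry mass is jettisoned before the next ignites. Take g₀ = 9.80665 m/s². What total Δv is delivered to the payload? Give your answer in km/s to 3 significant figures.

Δv ≈ 6.57 km/s

Ignition mass of stage 1 = 72,400+7,440 + 15,200+1,430 + 4,130 = 100,600 kg.
Stage 1: m₀ = 100,600 kg, m_f = 100,600 − 72,400 = 28,200 kg; Δv = 268×9.80665×ln(3.567) = 2628.2×1.2718 ≈ 3343 m/s.
Stage 2: m₀ = 20,760 kg, m_f = 20,760 − 15,200 = 5,560 kg; Δv = 250×9.80665×ln(3.734) = 2451.7×1.3174 ≈ 3230 m/s.
Total Δv = 3343 + 3230 = 6573 m/s.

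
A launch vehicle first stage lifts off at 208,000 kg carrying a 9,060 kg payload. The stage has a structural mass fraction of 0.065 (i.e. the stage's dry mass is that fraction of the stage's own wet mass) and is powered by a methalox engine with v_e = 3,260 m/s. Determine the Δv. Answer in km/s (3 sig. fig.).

Δv ≈ 7.32 km/s

Stage wet mass = m₀ − payload = 208,000 − 9,060 = 198,940 kg.
Stage dry mass = ε × stage wet mass = 0.065 × 198,940 = 12,931.1 kg.
Burnout mass m_f = stage dry + payload = 12,931.1 + 9,060 = 21,991.1 kg.
Δv = v_e · ln(208,000/21,991.1) = 3260.0 × ln(9.458) = 3260.0 × 2.2469 ≈ 7325 m/s.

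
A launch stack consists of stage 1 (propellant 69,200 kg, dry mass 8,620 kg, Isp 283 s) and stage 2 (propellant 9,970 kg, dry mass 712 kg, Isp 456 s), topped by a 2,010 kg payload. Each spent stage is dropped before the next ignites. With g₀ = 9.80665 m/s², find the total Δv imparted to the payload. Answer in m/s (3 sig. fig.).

Ignition mass of stage 1 = 69,200+8,620 + 9,970+712 + 2,010 = 90,512 kg.
Stage 1: m₀ = 90,512 kg, m_f = 90,512 − 69,200 = 21,312 kg; Δv = 283×9.80665×ln(4.247) = 2775.3×1.4462 ≈ 4014 m/s.
Stage 2: m₀ = 12,692 kg, m_f = 12,692 − 9,970 = 2,722 kg; Δv = 456×9.80665×ln(4.663) = 4471.8×1.5396 ≈ 6885 m/s.
Total Δv = 4014 + 6885 = 10899 m/s.

Δv ≈ 10900 m/s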